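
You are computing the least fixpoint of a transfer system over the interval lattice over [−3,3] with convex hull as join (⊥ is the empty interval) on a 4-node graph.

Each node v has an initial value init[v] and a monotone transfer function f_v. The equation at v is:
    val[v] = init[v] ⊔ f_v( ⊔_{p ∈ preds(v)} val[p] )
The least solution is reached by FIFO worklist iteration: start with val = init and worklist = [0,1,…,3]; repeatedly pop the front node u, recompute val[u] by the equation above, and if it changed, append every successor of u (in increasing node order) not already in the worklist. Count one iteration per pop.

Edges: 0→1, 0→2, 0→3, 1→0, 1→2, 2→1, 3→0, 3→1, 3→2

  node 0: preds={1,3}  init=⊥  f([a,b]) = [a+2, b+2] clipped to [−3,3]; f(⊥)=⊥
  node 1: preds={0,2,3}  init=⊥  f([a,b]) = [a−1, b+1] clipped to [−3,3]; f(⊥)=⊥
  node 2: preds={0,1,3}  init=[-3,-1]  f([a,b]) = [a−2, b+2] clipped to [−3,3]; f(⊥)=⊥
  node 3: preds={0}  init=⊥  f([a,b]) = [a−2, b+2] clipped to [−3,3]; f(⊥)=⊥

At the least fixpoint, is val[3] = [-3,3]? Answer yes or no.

Iteration log — 12 steps:
  step 1. node 0  ⊔preds=⊥  new=⊥  stable
  step 2. node 1  ⊔preds=[-3,-1]  new=[-3,0]  old=⊥  +wl: 0
  step 3. node 2  ⊔preds=[-3,0]  new=[-3,2]  old=[-3,-1]  +wl: 1
  step 4. node 3  ⊔preds=⊥  new=⊥  stable
  step 5. node 0  ⊔preds=[-3,0]  new=[-1,2]  old=⊥  +wl: 2,3
  step 6. node 1  ⊔preds=[-3,2]  new=[-3,3]  old=[-3,0]  +wl: 0
  step 7. node 2  ⊔preds=[-3,3]  new=[-3,3]  old=[-3,2]  +wl: 1
  step 8. node 3  ⊔preds=[-1,2]  new=[-3,3]  old=⊥  +wl: 2
  step 9. node 0  ⊔preds=[-3,3]  new=[-1,3]  old=[-1,2]  +wl: 3
  step 10. node 1  ⊔preds=[-3,3]  new=[-3,3]  stable
  step 11. node 2  ⊔preds=[-3,3]  new=[-3,3]  stable
  step 12. node 3  ⊔preds=[-1,3]  new=[-3,3]  stable

Least fixpoint reached:
  node 0: [-1,3]
  node 1: [-3,3]
  node 2: [-3,3]
  node 3: [-3,3]

yes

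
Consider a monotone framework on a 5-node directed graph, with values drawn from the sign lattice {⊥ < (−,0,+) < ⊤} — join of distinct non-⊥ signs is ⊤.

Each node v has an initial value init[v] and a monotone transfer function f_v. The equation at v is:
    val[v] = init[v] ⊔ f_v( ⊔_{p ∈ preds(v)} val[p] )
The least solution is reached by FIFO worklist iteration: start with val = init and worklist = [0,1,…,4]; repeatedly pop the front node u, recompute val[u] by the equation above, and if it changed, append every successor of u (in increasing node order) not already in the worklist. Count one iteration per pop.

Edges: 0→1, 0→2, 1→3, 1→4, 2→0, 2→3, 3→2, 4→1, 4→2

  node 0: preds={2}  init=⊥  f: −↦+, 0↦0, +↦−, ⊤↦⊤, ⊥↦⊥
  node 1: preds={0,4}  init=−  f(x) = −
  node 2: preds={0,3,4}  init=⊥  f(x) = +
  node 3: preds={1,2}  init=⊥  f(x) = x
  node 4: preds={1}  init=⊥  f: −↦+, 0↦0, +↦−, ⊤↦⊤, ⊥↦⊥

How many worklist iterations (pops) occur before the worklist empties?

8

Trace (8 dequeues):
  [1] u=0 | in ⊥ | out ⊥ | ==
  [2] u=1 | in ⊥ | out − | ==
  [3] u=2 | in ⊥ | out + | prev ⊥ | push {0}
  [4] u=3 | in ⊤ | out ⊤ | prev ⊥ | push {2}
  [5] u=4 | in − | out + | prev ⊥ | push {1}
  [6] u=0 | in + | out − | prev ⊥ | push {}
  [7] u=2 | in ⊤ | out + | ==
  [8] u=1 | in ⊤ | out − | ==

Converged values:
  [0] −
  [1] −
  [2] +
  [3] ⊤
  [4] +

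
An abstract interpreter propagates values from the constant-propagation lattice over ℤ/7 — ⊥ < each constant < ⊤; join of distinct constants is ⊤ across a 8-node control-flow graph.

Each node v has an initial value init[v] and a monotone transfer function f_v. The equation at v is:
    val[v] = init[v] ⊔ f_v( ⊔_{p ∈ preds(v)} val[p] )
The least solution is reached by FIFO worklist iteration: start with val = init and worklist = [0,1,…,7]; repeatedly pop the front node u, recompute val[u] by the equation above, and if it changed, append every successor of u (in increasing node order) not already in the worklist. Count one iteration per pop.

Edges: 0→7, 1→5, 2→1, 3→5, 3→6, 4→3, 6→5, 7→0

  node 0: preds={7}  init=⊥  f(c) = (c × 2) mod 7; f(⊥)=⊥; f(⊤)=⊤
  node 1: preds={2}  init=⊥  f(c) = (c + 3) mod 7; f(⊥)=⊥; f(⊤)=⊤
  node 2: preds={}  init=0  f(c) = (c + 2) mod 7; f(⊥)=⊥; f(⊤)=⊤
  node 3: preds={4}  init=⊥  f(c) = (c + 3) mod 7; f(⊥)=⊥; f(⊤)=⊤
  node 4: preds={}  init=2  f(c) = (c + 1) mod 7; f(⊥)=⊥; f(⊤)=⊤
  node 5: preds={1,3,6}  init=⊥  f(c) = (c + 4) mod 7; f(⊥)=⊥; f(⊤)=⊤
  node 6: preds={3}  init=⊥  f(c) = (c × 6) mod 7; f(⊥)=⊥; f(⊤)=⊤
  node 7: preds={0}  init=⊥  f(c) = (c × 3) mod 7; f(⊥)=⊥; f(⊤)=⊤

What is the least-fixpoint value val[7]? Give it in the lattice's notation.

⊥

Worklist (9 pops):
  #1 pop 0: in=⊥ → ⊥ (no change)
  #2 pop 1: in=0 → 3 (was ⊥); enqueue []
  #3 pop 2: in=⊥ → 0 (no change)
  #4 pop 3: in=2 → 5 (was ⊥); enqueue []
  #5 pop 4: in=⊥ → 2 (no change)
  #6 pop 5: in=⊤ → ⊤ (was ⊥); enqueue []
  #7 pop 6: in=5 → 2 (was ⊥); enqueue [5]
  #8 pop 7: in=⊥ → ⊥ (no change)
  #9 pop 5: in=⊤ → ⊤ (no change)

Fixpoint:
  val[0] = ⊥
  val[1] = 3
  val[2] = 0
  val[3] = 5
  val[4] = 2
  val[5] = ⊤
  val[6] = 2
  val[7] = ⊥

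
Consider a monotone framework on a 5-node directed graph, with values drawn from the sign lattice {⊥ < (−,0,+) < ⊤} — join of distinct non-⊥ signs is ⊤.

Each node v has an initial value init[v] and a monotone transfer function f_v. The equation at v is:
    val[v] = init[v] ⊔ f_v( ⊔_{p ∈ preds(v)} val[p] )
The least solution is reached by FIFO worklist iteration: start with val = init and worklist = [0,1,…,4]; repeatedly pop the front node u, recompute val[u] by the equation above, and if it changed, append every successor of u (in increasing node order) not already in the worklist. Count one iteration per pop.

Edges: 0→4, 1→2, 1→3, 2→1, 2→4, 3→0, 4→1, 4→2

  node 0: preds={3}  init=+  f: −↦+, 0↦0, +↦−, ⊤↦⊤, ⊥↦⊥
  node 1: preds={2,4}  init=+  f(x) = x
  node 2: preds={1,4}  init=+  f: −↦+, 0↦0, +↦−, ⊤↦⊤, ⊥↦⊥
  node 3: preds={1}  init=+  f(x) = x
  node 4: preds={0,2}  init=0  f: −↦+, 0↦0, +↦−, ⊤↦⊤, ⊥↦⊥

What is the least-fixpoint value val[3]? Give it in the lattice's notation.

Worklist (8 pops):
  #1 pop 0: in=+ → ⊤ (was +); enqueue []
  #2 pop 1: in=⊤ → ⊤ (was +); enqueue []
  #3 pop 2: in=⊤ → ⊤ (was +); enqueue [1]
  #4 pop 3: in=⊤ → ⊤ (was +); enqueue [0]
  #5 pop 4: in=⊤ → ⊤ (was 0); enqueue [2]
  #6 pop 1: in=⊤ → ⊤ (no change)
  #7 pop 0: in=⊤ → ⊤ (no change)
  #8 pop 2: in=⊤ → ⊤ (no change)

Fixpoint:
  val[0] = ⊤
  val[1] = ⊤
  val[2] = ⊤
  val[3] = ⊤
  val[4] = ⊤

⊤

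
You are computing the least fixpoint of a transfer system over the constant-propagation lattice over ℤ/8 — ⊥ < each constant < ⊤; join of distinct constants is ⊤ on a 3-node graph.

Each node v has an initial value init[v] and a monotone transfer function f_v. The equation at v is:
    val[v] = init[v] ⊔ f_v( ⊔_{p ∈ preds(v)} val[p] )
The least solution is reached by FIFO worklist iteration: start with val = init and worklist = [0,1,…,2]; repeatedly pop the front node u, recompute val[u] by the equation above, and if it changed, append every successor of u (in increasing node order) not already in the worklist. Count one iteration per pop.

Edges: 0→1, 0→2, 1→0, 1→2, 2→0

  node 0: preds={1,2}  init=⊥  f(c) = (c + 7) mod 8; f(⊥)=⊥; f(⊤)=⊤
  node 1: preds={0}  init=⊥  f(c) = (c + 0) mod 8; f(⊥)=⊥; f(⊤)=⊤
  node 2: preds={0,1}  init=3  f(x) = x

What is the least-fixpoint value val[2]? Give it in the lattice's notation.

Worklist (7 pops):
  #1 pop 0: in=3 → 2 (was ⊥); enqueue []
  #2 pop 1: in=2 → 2 (was ⊥); enqueue [0]
  #3 pop 2: in=2 → ⊤ (was 3); enqueue []
  #4 pop 0: in=⊤ → ⊤ (was 2); enqueue [1,2]
  #5 pop 1: in=⊤ → ⊤ (was 2); enqueue [0]
  #6 pop 2: in=⊤ → ⊤ (no change)
  #7 pop 0: in=⊤ → ⊤ (no change)

Fixpoint:
  val[0] = ⊤
  val[1] = ⊤
  val[2] = ⊤

⊤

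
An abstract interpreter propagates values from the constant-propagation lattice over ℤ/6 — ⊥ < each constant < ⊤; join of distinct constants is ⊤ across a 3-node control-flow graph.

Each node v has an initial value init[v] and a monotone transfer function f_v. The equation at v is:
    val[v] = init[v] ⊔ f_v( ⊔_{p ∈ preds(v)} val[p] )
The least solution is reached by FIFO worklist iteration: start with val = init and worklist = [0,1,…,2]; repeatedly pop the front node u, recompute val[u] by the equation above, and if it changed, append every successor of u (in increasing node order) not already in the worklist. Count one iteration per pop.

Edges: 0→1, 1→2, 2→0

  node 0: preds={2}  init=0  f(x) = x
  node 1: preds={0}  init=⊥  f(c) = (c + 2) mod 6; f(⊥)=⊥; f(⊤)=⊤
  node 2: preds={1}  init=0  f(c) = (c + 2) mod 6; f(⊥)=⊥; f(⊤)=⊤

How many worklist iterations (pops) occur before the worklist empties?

6

Trace (6 dequeues):
  [1] u=0 | in 0 | out 0 | ==
  [2] u=1 | in 0 | out 2 | prev ⊥ | push {}
  [3] u=2 | in 2 | out ⊤ | prev 0 | push {0}
  [4] u=0 | in ⊤ | out ⊤ | prev 0 | push {1}
  [5] u=1 | in ⊤ | out ⊤ | prev 2 | push {2}
  [6] u=2 | in ⊤ | out ⊤ | ==

Converged values:
  [0] ⊤
  [1] ⊤
  [2] ⊤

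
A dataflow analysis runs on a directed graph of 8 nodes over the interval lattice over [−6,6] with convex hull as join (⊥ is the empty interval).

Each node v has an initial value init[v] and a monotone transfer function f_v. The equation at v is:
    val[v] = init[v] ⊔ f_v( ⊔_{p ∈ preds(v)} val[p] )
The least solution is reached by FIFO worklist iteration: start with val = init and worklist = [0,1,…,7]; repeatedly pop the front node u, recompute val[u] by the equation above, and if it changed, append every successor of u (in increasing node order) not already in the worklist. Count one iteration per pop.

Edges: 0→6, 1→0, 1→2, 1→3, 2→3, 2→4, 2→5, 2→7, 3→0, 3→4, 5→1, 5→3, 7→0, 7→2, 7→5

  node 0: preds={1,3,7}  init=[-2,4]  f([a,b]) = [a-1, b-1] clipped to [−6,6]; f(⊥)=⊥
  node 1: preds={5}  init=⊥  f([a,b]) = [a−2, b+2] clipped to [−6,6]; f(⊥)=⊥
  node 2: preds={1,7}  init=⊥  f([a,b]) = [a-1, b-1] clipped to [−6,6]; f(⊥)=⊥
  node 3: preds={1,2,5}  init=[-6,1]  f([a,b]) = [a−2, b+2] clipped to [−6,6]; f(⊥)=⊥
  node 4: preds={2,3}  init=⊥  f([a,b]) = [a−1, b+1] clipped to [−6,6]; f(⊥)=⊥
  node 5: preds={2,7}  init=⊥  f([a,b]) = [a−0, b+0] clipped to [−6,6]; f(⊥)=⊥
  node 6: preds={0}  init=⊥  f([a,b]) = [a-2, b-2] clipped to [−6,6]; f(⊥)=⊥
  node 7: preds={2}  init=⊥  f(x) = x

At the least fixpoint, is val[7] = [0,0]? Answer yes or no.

Worklist (8 pops):
  #1 pop 0: in=[-6,1] → [-6,4] (was [-2,4]); enqueue []
  #2 pop 1: in=⊥ → ⊥ (no change)
  #3 pop 2: in=⊥ → ⊥ (no change)
  #4 pop 3: in=⊥ → [-6,1] (no change)
  #5 pop 4: in=[-6,1] → [-6,2] (was ⊥); enqueue []
  #6 pop 5: in=⊥ → ⊥ (no change)
  #7 pop 6: in=[-6,4] → [-6,2] (was ⊥); enqueue []
  #8 pop 7: in=⊥ → ⊥ (no change)

Fixpoint:
  val[0] = [-6,4]
  val[1] = ⊥
  val[2] = ⊥
  val[3] = [-6,1]
  val[4] = [-6,2]
  val[5] = ⊥
  val[6] = [-6,2]
  val[7] = ⊥

no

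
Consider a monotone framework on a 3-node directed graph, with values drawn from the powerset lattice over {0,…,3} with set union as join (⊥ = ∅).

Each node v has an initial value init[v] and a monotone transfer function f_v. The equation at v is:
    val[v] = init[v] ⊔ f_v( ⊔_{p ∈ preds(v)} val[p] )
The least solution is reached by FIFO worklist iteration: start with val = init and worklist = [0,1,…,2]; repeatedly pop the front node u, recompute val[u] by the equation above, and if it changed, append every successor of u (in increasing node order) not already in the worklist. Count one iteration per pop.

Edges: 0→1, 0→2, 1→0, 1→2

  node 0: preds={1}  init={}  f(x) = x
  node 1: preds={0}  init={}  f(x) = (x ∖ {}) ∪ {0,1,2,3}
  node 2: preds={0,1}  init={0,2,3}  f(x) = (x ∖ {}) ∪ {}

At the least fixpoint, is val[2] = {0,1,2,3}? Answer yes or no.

Trace (6 dequeues):
  [1] u=0 | in {} | out {} | ==
  [2] u=1 | in {} | out {0,1,2,3} | prev {} | push {0}
  [3] u=2 | in {0,1,2,3} | out {0,1,2,3} | prev {0,2,3} | push {}
  [4] u=0 | in {0,1,2,3} | out {0,1,2,3} | prev {} | push {1,2}
  [5] u=1 | in {0,1,2,3} | out {0,1,2,3} | ==
  [6] u=2 | in {0,1,2,3} | out {0,1,2,3} | ==

Converged values:
  [0] {0,1,2,3}
  [1] {0,1,2,3}
  [2] {0,1,2,3}

yes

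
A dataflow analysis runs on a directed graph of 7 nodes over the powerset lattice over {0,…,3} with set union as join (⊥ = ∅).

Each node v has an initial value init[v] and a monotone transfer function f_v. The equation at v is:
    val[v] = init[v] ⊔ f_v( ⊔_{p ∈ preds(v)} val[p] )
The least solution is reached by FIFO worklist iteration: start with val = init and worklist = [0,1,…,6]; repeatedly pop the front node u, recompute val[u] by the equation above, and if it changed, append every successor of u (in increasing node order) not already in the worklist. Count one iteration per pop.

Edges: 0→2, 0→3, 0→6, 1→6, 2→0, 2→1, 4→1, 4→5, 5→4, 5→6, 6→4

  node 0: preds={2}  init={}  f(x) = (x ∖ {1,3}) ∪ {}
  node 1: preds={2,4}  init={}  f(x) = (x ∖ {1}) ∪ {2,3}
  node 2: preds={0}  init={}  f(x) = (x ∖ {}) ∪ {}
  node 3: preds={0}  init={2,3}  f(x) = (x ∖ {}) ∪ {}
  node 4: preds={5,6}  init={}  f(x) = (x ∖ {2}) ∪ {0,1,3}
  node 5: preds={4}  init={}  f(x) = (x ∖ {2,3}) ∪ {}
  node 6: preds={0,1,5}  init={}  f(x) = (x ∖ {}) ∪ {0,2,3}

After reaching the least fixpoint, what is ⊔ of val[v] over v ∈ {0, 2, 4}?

{0,1,3}

Iteration log — 10 steps:
  step 1. node 0  ⊔preds={}  new={}  stable
  step 2. node 1  ⊔preds={}  new={2,3}  old={}  +wl: 
  step 3. node 2  ⊔preds={}  new={}  stable
  step 4. node 3  ⊔preds={}  new={2,3}  stable
  step 5. node 4  ⊔preds={}  new={0,1,3}  old={}  +wl: 1
  step 6. node 5  ⊔preds={0,1,3}  new={0,1}  old={}  +wl: 4
  step 7. node 6  ⊔preds={0,1,2,3}  new={0,1,2,3}  old={}  +wl: 
  step 8. node 1  ⊔preds={0,1,3}  new={0,2,3}  old={2,3}  +wl: 6
  step 9. node 4  ⊔preds={0,1,2,3}  new={0,1,3}  stable
  step 10. node 6  ⊔preds={0,1,2,3}  new={0,1,2,3}  stable

Least fixpoint reached:
  node 0: {}
  node 1: {0,2,3}
  node 2: {}
  node 3: {2,3}
  node 4: {0,1,3}
  node 5: {0,1}
  node 6: {0,1,2,3}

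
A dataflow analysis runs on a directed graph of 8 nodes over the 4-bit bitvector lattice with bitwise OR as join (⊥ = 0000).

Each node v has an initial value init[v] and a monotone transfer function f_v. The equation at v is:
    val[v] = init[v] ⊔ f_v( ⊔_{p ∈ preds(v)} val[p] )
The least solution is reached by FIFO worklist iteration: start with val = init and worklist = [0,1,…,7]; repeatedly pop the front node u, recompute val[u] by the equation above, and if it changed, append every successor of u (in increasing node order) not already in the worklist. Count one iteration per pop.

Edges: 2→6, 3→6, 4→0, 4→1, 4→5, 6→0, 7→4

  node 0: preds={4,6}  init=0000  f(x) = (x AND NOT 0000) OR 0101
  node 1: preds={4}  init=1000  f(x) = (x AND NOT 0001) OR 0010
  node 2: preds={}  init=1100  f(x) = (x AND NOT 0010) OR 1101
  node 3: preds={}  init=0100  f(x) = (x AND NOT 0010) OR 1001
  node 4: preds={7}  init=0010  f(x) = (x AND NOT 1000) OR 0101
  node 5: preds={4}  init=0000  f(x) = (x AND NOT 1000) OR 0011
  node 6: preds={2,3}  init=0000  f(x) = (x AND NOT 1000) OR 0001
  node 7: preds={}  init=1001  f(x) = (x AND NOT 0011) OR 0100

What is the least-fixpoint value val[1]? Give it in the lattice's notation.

Trace (11 dequeues):
  [1] u=0 | in 0010 | out 0111 | prev 0000 | push {}
  [2] u=1 | in 0010 | out 1010 | prev 1000 | push {}
  [3] u=2 | in 0000 | out 1101 | prev 1100 | push {}
  [4] u=3 | in 0000 | out 1101 | prev 0100 | push {}
  [5] u=4 | in 1001 | out 0111 | prev 0010 | push {0,1}
  [6] u=5 | in 0111 | out 0111 | prev 0000 | push {}
  [7] u=6 | in 1101 | out 0101 | prev 0000 | push {}
  [8] u=7 | in 0000 | out 1101 | prev 1001 | push {4}
  [9] u=0 | in 0111 | out 0111 | ==
  [10] u=1 | in 0111 | out 1110 | prev 1010 | push {}
  [11] u=4 | in 1101 | out 0111 | ==

Converged values:
  [0] 0111
  [1] 1110
  [2] 1101
  [3] 1101
  [4] 0111
  [5] 0111
  [6] 0101
  [7] 1101

1110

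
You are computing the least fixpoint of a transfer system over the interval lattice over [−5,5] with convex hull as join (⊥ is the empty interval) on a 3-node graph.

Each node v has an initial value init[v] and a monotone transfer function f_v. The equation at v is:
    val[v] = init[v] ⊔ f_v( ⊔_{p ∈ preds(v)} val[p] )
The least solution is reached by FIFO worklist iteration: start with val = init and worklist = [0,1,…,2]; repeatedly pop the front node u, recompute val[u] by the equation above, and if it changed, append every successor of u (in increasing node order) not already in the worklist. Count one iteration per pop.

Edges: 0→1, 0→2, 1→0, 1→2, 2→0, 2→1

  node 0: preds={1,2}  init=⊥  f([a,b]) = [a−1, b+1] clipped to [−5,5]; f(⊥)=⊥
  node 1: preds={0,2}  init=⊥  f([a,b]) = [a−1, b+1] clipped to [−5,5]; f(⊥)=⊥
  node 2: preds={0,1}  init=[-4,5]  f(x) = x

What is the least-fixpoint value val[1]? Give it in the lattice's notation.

Iteration log — 5 steps:
  step 1. node 0  ⊔preds=[-4,5]  new=[-5,5]  old=⊥  +wl: 
  step 2. node 1  ⊔preds=[-5,5]  new=[-5,5]  old=⊥  +wl: 0
  step 3. node 2  ⊔preds=[-5,5]  new=[-5,5]  old=[-4,5]  +wl: 1
  step 4. node 0  ⊔preds=[-5,5]  new=[-5,5]  stable
  step 5. node 1  ⊔preds=[-5,5]  new=[-5,5]  stable

Least fixpoint reached:
  node 0: [-5,5]
  node 1: [-5,5]
  node 2: [-5,5]

[-5,5]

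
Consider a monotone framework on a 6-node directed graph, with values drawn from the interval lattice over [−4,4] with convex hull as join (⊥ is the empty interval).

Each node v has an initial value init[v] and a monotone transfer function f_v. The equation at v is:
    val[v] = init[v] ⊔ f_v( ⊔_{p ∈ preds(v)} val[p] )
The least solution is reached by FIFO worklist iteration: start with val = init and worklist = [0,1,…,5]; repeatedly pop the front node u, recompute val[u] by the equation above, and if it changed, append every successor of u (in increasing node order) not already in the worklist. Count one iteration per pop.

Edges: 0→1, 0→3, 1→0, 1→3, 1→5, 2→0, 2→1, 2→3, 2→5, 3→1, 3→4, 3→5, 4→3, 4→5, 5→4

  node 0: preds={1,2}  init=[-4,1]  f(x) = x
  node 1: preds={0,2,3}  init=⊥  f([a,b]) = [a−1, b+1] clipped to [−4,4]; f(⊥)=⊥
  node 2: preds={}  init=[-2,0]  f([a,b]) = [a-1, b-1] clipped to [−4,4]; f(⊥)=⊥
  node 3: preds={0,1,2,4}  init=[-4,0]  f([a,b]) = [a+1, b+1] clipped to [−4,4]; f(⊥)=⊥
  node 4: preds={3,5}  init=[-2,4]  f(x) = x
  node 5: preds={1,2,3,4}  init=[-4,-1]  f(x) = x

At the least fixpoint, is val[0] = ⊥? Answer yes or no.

Trace (14 dequeues):
  [1] u=0 | in [-2,0] | out [-4,1] | ==
  [2] u=1 | in [-4,1] | out [-4,2] | prev ⊥ | push {0}
  [3] u=2 | in ⊥ | out [-2,0] | ==
  [4] u=3 | in [-4,4] | out [-4,4] | prev [-4,0] | push {1}
  [5] u=4 | in [-4,4] | out [-4,4] | prev [-2,4] | push {3}
  [6] u=5 | in [-4,4] | out [-4,4] | prev [-4,-1] | push {4}
  [7] u=0 | in [-4,2] | out [-4,2] | prev [-4,1] | push {}
  [8] u=1 | in [-4,4] | out [-4,4] | prev [-4,2] | push {0,5}
  [9] u=3 | in [-4,4] | out [-4,4] | ==
  [10] u=4 | in [-4,4] | out [-4,4] | ==
  [11] u=0 | in [-4,4] | out [-4,4] | prev [-4,2] | push {1,3}
  [12] u=5 | in [-4,4] | out [-4,4] | ==
  [13] u=1 | in [-4,4] | out [-4,4] | ==
  [14] u=3 | in [-4,4] | out [-4,4] | ==

Converged values:
  [0] [-4,4]
  [1] [-4,4]
  [2] [-2,0]
  [3] [-4,4]
  [4] [-4,4]
  [5] [-4,4]

no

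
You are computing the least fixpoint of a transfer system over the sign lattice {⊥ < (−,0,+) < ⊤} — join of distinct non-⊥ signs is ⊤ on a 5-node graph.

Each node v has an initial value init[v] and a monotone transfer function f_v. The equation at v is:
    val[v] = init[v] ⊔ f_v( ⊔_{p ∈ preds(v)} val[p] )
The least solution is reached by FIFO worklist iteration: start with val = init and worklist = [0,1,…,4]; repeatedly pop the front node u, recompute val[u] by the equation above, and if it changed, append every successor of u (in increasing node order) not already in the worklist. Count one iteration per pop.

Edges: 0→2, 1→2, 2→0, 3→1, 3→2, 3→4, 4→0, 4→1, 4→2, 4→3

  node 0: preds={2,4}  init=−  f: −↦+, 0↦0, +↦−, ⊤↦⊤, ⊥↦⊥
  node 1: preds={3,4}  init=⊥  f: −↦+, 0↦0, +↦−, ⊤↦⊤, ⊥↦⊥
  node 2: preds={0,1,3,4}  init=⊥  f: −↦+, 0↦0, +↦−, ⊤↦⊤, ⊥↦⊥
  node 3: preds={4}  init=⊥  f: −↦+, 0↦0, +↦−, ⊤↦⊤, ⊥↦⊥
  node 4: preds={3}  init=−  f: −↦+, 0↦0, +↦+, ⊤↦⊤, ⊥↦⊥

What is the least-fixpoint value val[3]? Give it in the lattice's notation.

⊤

Iteration log — 12 steps:
  step 1. node 0  ⊔preds=−  new=⊤  old=−  +wl: 
  step 2. node 1  ⊔preds=−  new=+  old=⊥  +wl: 
  step 3. node 2  ⊔preds=⊤  new=⊤  old=⊥  +wl: 0
  step 4. node 3  ⊔preds=−  new=+  old=⊥  +wl: 1,2
  step 5. node 4  ⊔preds=+  new=⊤  old=−  +wl: 3
  step 6. node 0  ⊔preds=⊤  new=⊤  stable
  step 7. node 1  ⊔preds=⊤  new=⊤  old=+  +wl: 
  step 8. node 2  ⊔preds=⊤  new=⊤  stable
  step 9. node 3  ⊔preds=⊤  new=⊤  old=+  +wl: 1,2,4
  step 10. node 1  ⊔preds=⊤  new=⊤  stable
  step 11. node 2  ⊔preds=⊤  new=⊤  stable
  step 12. node 4  ⊔preds=⊤  new=⊤  stable

Least fixpoint reached:
  node 0: ⊤
  node 1: ⊤
  node 2: ⊤
  node 3: ⊤
  node 4: ⊤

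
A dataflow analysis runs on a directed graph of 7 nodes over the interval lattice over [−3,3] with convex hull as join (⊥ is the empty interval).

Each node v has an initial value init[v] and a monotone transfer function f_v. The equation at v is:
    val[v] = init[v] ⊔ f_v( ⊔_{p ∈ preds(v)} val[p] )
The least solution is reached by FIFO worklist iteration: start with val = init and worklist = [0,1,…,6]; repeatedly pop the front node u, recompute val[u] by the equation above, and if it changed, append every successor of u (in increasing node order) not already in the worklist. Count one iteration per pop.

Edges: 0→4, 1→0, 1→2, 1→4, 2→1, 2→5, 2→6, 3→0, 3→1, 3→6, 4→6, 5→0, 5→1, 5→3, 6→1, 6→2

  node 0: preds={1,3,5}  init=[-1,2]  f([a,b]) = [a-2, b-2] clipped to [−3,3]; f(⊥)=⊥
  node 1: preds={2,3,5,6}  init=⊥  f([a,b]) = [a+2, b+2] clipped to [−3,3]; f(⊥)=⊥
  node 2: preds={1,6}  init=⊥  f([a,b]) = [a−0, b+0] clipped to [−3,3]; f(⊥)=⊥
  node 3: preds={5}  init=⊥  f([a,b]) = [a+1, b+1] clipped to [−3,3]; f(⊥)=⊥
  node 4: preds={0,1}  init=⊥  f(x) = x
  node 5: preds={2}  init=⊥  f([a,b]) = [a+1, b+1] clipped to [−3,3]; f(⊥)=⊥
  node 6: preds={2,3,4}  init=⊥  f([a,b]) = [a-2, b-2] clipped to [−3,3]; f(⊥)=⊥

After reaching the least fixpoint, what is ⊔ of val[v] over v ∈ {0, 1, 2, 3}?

[-3,3]

Iteration log — 24 steps:
  step 1. node 0  ⊔preds=⊥  new=[-1,2]  stable
  step 2. node 1  ⊔preds=⊥  new=⊥  stable
  step 3. node 2  ⊔preds=⊥  new=⊥  stable
  step 4. node 3  ⊔preds=⊥  new=⊥  stable
  step 5. node 4  ⊔preds=[-1,2]  new=[-1,2]  old=⊥  +wl: 
  step 6. node 5  ⊔preds=⊥  new=⊥  stable
  step 7. node 6  ⊔preds=[-1,2]  new=[-3,0]  old=⊥  +wl: 1,2
  step 8. node 1  ⊔preds=[-3,0]  new=[-1,2]  old=⊥  +wl: 0,4
  step 9. node 2  ⊔preds=[-3,2]  new=[-3,2]  old=⊥  +wl: 1,5,6
  step 10. node 0  ⊔preds=[-1,2]  new=[-3,2]  old=[-1,2]  +wl: 
  step 11. node 4  ⊔preds=[-3,2]  new=[-3,2]  old=[-1,2]  +wl: 
  step 12. node 1  ⊔preds=[-3,2]  new=[-1,3]  old=[-1,2]  +wl: 0,2,4
  step 13. node 5  ⊔preds=[-3,2]  new=[-2,3]  old=⊥  +wl: 1,3
  step 14. node 6  ⊔preds=[-3,2]  new=[-3,0]  stable
  step 15. node 0  ⊔preds=[-2,3]  new=[-3,2]  stable
  step 16. node 2  ⊔preds=[-3,3]  new=[-3,3]  old=[-3,2]  +wl: 5,6
  step 17. node 4  ⊔preds=[-3,3]  new=[-3,3]  old=[-3,2]  +wl: 
  step 18. node 1  ⊔preds=[-3,3]  new=[-1,3]  stable
  step 19. node 3  ⊔preds=[-2,3]  new=[-1,3]  old=⊥  +wl: 0,1
  step 20. node 5  ⊔preds=[-3,3]  new=[-2,3]  stable
  step 21. node 6  ⊔preds=[-3,3]  new=[-3,1]  old=[-3,0]  +wl: 2
  step 22. node 0  ⊔preds=[-2,3]  new=[-3,2]  stable
  step 23. node 1  ⊔preds=[-3,3]  new=[-1,3]  stable
  step 24. node 2  ⊔preds=[-3,3]  new=[-3,3]  stable

Least fixpoint reached:
  node 0: [-3,2]
  node 1: [-1,3]
  node 2: [-3,3]
  node 3: [-1,3]
  node 4: [-3,3]
  node 5: [-2,3]
  node 6: [-3,1]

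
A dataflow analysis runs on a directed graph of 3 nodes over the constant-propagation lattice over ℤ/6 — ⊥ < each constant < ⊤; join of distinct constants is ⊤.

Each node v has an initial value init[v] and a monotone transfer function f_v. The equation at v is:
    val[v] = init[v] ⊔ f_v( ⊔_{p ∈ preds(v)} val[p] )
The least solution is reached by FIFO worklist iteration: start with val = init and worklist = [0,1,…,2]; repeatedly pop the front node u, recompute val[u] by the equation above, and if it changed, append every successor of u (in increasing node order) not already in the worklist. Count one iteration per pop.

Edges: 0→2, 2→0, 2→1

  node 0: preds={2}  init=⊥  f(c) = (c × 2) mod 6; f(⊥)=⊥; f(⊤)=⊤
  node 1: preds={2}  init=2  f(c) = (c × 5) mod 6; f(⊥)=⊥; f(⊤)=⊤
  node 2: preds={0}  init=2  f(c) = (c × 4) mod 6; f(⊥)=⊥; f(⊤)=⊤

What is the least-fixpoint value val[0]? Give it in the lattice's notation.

Trace (6 dequeues):
  [1] u=0 | in 2 | out 4 | prev ⊥ | push {}
  [2] u=1 | in 2 | out ⊤ | prev 2 | push {}
  [3] u=2 | in 4 | out ⊤ | prev 2 | push {0,1}
  [4] u=0 | in ⊤ | out ⊤ | prev 4 | push {2}
  [5] u=1 | in ⊤ | out ⊤ | ==
  [6] u=2 | in ⊤ | out ⊤ | ==

Converged values:
  [0] ⊤
  [1] ⊤
  [2] ⊤

⊤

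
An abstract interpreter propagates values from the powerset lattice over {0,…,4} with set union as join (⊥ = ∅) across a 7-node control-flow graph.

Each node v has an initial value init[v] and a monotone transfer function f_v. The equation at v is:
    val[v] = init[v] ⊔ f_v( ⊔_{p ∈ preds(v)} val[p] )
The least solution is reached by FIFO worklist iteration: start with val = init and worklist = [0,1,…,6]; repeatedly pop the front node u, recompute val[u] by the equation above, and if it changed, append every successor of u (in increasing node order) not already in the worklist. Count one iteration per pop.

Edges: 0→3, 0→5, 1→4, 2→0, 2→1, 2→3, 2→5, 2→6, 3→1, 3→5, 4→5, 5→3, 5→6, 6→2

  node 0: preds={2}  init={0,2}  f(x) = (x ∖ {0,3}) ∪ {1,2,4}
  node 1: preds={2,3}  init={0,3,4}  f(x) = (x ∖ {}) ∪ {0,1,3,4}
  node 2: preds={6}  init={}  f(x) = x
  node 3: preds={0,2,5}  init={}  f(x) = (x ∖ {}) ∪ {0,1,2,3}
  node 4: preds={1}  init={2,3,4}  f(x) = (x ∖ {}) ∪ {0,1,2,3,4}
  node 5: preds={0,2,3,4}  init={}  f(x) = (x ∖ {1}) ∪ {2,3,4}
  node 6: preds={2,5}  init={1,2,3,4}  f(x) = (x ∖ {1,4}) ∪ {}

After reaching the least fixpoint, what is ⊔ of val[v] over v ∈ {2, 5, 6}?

{0,1,2,3,4}

Iteration log — 17 steps:
  step 1. node 0  ⊔preds={}  new={0,1,2,4}  old={0,2}  +wl: 
  step 2. node 1  ⊔preds={}  new={0,1,3,4}  old={0,3,4}  +wl: 
  step 3. node 2  ⊔preds={1,2,3,4}  new={1,2,3,4}  old={}  +wl: 0,1
  step 4. node 3  ⊔preds={0,1,2,3,4}  new={0,1,2,3,4}  old={}  +wl: 
  step 5. node 4  ⊔preds={0,1,3,4}  new={0,1,2,3,4}  old={2,3,4}  +wl: 
  step 6. node 5  ⊔preds={0,1,2,3,4}  new={0,2,3,4}  old={}  +wl: 3
  step 7. node 6  ⊔preds={0,1,2,3,4}  new={0,1,2,3,4}  old={1,2,3,4}  +wl: 2
  step 8. node 0  ⊔preds={1,2,3,4}  new={0,1,2,4}  stable
  step 9. node 1  ⊔preds={0,1,2,3,4}  new={0,1,2,3,4}  old={0,1,3,4}  +wl: 4
  step 10. node 3  ⊔preds={0,1,2,3,4}  new={0,1,2,3,4}  stable
  step 11. node 2  ⊔preds={0,1,2,3,4}  new={0,1,2,3,4}  old={1,2,3,4}  +wl: 0,1,3,5,6
  step 12. node 4  ⊔preds={0,1,2,3,4}  new={0,1,2,3,4}  stable
  step 13. node 0  ⊔preds={0,1,2,3,4}  new={0,1,2,4}  stable
  step 14. node 1  ⊔preds={0,1,2,3,4}  new={0,1,2,3,4}  stable
  step 15. node 3  ⊔preds={0,1,2,3,4}  new={0,1,2,3,4}  stable
  step 16. node 5  ⊔preds={0,1,2,3,4}  new={0,2,3,4}  stable
  step 17. node 6  ⊔preds={0,1,2,3,4}  new={0,1,2,3,4}  stable

Least fixpoint reached:
  node 0: {0,1,2,4}
  node 1: {0,1,2,3,4}
  node 2: {0,1,2,3,4}
  node 3: {0,1,2,3,4}
  node 4: {0,1,2,3,4}
  node 5: {0,2,3,4}
  node 6: {0,1,2,3,4}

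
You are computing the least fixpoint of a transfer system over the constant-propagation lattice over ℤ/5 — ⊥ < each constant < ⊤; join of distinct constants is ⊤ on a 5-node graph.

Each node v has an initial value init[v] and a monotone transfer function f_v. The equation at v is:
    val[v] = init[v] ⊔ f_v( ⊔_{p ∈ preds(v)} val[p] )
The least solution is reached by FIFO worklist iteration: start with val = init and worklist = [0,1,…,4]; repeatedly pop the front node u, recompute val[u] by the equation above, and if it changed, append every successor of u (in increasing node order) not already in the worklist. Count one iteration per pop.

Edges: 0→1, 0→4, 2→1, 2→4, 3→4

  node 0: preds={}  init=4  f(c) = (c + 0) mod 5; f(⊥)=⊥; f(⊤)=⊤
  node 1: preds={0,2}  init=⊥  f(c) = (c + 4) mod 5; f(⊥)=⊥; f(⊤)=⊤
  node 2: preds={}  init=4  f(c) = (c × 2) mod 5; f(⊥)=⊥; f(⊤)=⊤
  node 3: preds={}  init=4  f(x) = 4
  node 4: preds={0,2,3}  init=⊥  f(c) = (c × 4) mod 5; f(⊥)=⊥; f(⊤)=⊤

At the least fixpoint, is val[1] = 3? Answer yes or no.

Trace (5 dequeues):
  [1] u=0 | in ⊥ | out 4 | ==
  [2] u=1 | in 4 | out 3 | prev ⊥ | push {}
  [3] u=2 | in ⊥ | out 4 | ==
  [4] u=3 | in ⊥ | out 4 | ==
  [5] u=4 | in 4 | out 1 | prev ⊥ | push {}

Converged values:
  [0] 4
  [1] 3
  [2] 4
  [3] 4
  [4] 1

yes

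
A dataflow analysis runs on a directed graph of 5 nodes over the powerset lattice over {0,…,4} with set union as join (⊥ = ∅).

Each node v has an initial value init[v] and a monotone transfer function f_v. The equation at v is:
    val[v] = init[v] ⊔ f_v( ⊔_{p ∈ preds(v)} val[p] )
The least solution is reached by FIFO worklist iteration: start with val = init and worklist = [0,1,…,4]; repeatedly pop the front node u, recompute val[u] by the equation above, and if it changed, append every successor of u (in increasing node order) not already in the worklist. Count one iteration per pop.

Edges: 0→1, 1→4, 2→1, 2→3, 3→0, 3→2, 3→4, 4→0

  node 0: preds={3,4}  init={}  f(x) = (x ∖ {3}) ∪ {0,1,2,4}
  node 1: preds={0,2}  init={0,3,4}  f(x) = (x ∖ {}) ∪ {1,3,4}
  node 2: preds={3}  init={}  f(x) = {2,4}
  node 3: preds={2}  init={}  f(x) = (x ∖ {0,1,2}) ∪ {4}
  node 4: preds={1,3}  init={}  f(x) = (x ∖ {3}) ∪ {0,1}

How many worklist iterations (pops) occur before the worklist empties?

Worklist (8 pops):
  #1 pop 0: in={} → {0,1,2,4} (was {}); enqueue []
  #2 pop 1: in={0,1,2,4} → {0,1,2,3,4} (was {0,3,4}); enqueue []
  #3 pop 2: in={} → {2,4} (was {}); enqueue [1]
  #4 pop 3: in={2,4} → {4} (was {}); enqueue [0,2]
  #5 pop 4: in={0,1,2,3,4} → {0,1,2,4} (was {}); enqueue []
  #6 pop 1: in={0,1,2,4} → {0,1,2,3,4} (no change)
  #7 pop 0: in={0,1,2,4} → {0,1,2,4} (no change)
  #8 pop 2: in={4} → {2,4} (no change)

Fixpoint:
  val[0] = {0,1,2,4}
  val[1] = {0,1,2,3,4}
  val[2] = {2,4}
  val[3] = {4}
  val[4] = {0,1,2,4}

8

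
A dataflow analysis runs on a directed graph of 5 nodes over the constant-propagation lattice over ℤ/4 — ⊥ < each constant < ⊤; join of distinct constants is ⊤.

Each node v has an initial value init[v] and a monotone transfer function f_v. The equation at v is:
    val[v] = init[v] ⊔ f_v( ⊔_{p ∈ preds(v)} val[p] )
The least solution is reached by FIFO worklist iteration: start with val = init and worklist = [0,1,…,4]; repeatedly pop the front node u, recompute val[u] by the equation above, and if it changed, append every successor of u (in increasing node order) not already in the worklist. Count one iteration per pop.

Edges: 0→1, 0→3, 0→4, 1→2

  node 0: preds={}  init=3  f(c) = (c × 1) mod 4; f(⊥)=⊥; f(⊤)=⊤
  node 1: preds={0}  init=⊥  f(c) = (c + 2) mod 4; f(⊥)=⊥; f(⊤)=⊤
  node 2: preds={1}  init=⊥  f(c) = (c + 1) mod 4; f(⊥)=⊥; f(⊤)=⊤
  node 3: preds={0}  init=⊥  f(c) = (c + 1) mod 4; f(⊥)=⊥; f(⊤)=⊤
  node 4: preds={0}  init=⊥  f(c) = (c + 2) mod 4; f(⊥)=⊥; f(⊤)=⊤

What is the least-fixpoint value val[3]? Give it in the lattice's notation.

Worklist (5 pops):
  #1 pop 0: in=⊥ → 3 (no change)
  #2 pop 1: in=3 → 1 (was ⊥); enqueue []
  #3 pop 2: in=1 → 2 (was ⊥); enqueue []
  #4 pop 3: in=3 → 0 (was ⊥); enqueue []
  #5 pop 4: in=3 → 1 (was ⊥); enqueue []

Fixpoint:
  val[0] = 3
  val[1] = 1
  val[2] = 2
  val[3] = 0
  val[4] = 1

0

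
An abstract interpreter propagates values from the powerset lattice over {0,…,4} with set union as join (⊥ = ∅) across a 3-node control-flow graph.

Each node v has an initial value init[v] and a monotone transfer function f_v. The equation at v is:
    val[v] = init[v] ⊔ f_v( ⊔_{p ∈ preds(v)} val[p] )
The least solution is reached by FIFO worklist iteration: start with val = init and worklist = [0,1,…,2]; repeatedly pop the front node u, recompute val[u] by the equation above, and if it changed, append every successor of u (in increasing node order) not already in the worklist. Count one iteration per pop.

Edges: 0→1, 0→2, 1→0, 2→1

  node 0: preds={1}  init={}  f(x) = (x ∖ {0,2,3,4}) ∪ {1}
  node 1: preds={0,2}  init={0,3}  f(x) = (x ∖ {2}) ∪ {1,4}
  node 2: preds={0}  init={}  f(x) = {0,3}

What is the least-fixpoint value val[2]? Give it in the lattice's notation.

{0,3}

Iteration log — 5 steps:
  step 1. node 0  ⊔preds={0,3}  new={1}  old={}  +wl: 
  step 2. node 1  ⊔preds={1}  new={0,1,3,4}  old={0,3}  +wl: 0
  step 3. node 2  ⊔preds={1}  new={0,3}  old={}  +wl: 1
  step 4. node 0  ⊔preds={0,1,3,4}  new={1}  stable
  step 5. node 1  ⊔preds={0,1,3}  new={0,1,3,4}  stable

Least fixpoint reached:
  node 0: {1}
  node 1: {0,1,3,4}
  node 2: {0,3}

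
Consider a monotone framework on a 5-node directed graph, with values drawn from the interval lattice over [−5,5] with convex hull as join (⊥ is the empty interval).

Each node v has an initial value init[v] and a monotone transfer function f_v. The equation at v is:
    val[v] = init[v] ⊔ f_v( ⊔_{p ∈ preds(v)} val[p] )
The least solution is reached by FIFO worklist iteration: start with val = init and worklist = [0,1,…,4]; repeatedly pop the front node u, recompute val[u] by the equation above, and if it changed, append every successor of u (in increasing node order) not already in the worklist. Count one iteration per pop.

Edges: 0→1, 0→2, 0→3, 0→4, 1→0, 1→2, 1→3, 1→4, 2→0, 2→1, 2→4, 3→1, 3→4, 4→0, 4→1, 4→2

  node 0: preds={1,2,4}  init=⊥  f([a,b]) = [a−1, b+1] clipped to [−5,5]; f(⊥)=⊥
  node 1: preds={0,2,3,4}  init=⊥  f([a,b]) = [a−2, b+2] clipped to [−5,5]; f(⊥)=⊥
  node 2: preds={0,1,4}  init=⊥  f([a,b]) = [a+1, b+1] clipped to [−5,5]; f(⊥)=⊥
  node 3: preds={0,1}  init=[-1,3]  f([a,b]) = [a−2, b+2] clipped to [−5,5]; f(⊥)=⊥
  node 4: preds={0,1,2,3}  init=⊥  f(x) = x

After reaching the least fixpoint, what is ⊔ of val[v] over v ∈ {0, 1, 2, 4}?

[-5,5]

Worklist (12 pops):
  #1 pop 0: in=⊥ → ⊥ (no change)
  #2 pop 1: in=[-1,3] → [-3,5] (was ⊥); enqueue [0]
  #3 pop 2: in=[-3,5] → [-2,5] (was ⊥); enqueue [1]
  #4 pop 3: in=[-3,5] → [-5,5] (was [-1,3]); enqueue []
  #5 pop 4: in=[-5,5] → [-5,5] (was ⊥); enqueue [2]
  #6 pop 0: in=[-5,5] → [-5,5] (was ⊥); enqueue [3,4]
  #7 pop 1: in=[-5,5] → [-5,5] (was [-3,5]); enqueue [0]
  #8 pop 2: in=[-5,5] → [-4,5] (was [-2,5]); enqueue [1]
  #9 pop 3: in=[-5,5] → [-5,5] (no change)
  #10 pop 4: in=[-5,5] → [-5,5] (no change)
  #11 pop 0: in=[-5,5] → [-5,5] (no change)
  #12 pop 1: in=[-5,5] → [-5,5] (no change)

Fixpoint:
  val[0] = [-5,5]
  val[1] = [-5,5]
  val[2] = [-4,5]
  val[3] = [-5,5]
  val[4] = [-5,5]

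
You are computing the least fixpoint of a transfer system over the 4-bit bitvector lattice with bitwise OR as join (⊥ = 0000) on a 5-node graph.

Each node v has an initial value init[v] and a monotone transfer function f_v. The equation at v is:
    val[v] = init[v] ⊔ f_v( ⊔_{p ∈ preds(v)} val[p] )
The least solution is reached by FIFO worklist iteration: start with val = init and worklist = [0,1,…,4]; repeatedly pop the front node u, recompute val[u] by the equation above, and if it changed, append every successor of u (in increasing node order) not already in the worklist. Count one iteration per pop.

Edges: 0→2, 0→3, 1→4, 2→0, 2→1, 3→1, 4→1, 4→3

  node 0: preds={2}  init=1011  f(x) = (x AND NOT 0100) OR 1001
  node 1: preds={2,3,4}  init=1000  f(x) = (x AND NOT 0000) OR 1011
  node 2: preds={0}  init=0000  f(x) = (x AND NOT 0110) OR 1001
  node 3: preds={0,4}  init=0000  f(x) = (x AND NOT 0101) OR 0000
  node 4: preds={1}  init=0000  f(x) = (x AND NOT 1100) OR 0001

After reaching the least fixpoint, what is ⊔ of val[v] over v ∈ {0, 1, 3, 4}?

1011

Worklist (8 pops):
  #1 pop 0: in=0000 → 1011 (no change)
  #2 pop 1: in=0000 → 1011 (was 1000); enqueue []
  #3 pop 2: in=1011 → 1001 (was 0000); enqueue [0,1]
  #4 pop 3: in=1011 → 1010 (was 0000); enqueue []
  #5 pop 4: in=1011 → 0011 (was 0000); enqueue [3]
  #6 pop 0: in=1001 → 1011 (no change)
  #7 pop 1: in=1011 → 1011 (no change)
  #8 pop 3: in=1011 → 1010 (no change)

Fixpoint:
  val[0] = 1011
  val[1] = 1011
  val[2] = 1001
  val[3] = 1010
  val[4] = 0011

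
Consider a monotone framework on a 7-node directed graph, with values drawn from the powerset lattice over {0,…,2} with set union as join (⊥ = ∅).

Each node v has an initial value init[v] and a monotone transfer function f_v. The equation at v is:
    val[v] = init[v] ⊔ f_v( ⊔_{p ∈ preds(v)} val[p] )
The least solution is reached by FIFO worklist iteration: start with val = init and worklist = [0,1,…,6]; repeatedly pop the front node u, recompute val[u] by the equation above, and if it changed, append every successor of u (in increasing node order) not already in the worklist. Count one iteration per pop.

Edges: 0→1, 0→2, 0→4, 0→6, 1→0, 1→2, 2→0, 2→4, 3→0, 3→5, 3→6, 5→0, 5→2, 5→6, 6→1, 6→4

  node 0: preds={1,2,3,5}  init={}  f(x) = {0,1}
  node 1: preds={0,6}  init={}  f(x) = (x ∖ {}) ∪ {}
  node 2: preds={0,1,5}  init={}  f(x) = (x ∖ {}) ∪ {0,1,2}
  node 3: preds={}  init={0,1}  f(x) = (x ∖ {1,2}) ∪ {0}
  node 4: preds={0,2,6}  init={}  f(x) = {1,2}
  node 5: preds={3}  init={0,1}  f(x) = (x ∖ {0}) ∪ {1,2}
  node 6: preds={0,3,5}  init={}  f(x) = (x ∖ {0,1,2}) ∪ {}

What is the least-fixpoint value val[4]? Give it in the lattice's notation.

{1,2}

Trace (9 dequeues):
  [1] u=0 | in {0,1} | out {0,1} | prev {} | push {}
  [2] u=1 | in {0,1} | out {0,1} | prev {} | push {0}
  [3] u=2 | in {0,1} | out {0,1,2} | prev {} | push {}
  [4] u=3 | in {} | out {0,1} | ==
  [5] u=4 | in {0,1,2} | out {1,2} | prev {} | push {}
  [6] u=5 | in {0,1} | out {0,1,2} | prev {0,1} | push {2}
  [7] u=6 | in {0,1,2} | out {} | ==
  [8] u=0 | in {0,1,2} | out {0,1} | ==
  [9] u=2 | in {0,1,2} | out {0,1,2} | ==

Converged values:
  [0] {0,1}
  [1] {0,1}
  [2] {0,1,2}
  [3] {0,1}
  [4] {1,2}
  [5] {0,1,2}
  [6] {}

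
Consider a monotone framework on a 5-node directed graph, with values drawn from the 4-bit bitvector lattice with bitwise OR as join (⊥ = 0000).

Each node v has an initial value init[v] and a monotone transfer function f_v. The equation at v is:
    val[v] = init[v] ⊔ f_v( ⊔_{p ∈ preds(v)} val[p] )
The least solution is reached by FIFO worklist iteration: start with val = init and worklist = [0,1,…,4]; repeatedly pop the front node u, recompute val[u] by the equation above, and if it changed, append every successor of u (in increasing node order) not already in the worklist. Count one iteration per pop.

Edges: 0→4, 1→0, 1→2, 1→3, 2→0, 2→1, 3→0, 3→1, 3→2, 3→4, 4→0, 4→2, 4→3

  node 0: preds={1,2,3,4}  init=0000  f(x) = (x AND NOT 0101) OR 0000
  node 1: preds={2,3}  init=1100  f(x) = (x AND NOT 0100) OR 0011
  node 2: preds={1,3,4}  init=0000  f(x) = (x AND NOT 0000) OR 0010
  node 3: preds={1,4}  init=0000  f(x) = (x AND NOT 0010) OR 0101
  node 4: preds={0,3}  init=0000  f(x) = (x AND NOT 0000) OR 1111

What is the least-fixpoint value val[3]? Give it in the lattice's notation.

1101

Worklist (10 pops):
  #1 pop 0: in=1100 → 1000 (was 0000); enqueue []
  #2 pop 1: in=0000 → 1111 (was 1100); enqueue [0]
  #3 pop 2: in=1111 → 1111 (was 0000); enqueue [1]
  #4 pop 3: in=1111 → 1101 (was 0000); enqueue [2]
  #5 pop 4: in=1101 → 1111 (was 0000); enqueue [3]
  #6 pop 0: in=1111 → 1010 (was 1000); enqueue [4]
  #7 pop 1: in=1111 → 1111 (no change)
  #8 pop 2: in=1111 → 1111 (no change)
  #9 pop 3: in=1111 → 1101 (no change)
  #10 pop 4: in=1111 → 1111 (no change)

Fixpoint:
  val[0] = 1010
  val[1] = 1111
  val[2] = 1111
  val[3] = 1101
  val[4] = 1111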